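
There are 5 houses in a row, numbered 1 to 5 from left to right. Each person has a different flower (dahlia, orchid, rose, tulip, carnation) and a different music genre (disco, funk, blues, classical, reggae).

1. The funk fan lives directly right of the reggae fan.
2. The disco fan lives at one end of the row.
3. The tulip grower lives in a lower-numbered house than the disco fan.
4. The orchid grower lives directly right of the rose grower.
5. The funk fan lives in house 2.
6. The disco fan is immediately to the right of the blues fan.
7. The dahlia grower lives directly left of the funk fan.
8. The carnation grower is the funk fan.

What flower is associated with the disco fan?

Clue 3 places the disco fan in house 5.
By clue 5, the funk fan is in house 2.
Clue 6: the blues fan is in house 4.
By clue 7, the dahlia grower is in house 1.
Clue 8: the carnation grower is in house 2.
The only flower still possible for house 5 is orchid.
Clue 1 places the reggae fan in house 1.
By clue 4, the rose grower is in house 4.
The only flower still possible for house 3 is tulip.
That leaves classical as the music genre for house 3.
So: house 1 = dahlia/reggae, house 2 = carnation/funk, house 3 = tulip/classical, house 4 = rose/blues, house 5 = orchid/disco.

orchid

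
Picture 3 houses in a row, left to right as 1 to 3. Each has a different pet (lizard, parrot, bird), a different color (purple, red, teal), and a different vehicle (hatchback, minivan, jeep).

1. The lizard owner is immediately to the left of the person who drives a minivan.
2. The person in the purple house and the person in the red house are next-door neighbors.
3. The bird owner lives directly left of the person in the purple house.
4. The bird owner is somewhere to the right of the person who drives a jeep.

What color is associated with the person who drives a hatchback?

From clue 4, the bird owner must be in house 2.
Clue 4: the person who drives a jeep is in house 1.
House 3 pet: only parrot fits.
The person who drives a minivan is in house 2 (clue 1).
By clue 3, the person in the purple house is in house 3.
House 1 pet: only lizard fits.
The only vehicle still possible for house 3 is hatchback.
From clue 2, the person in the red house must be in house 2.
House 1 color: only teal fits.
So: house 1 = lizard/teal/jeep, house 2 = bird/red/minivan, house 3 = parrot/purple/hatchback.

purple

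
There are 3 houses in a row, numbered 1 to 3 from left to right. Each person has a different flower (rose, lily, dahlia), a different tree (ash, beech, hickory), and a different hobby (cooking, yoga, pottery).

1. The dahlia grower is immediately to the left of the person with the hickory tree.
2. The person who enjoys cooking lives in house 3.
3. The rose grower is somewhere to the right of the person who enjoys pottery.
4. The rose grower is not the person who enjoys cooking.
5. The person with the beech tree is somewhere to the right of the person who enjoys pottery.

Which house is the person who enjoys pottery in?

1

Clue 2 places the person who enjoys cooking in house 3.
By clue 4, the rose grower is in house 2.
The only flower still possible for house 1 is dahlia.
So house 3 gets lily for flower.
House 1's tree must be ash (nothing else left).
From clue 1, the person with the hickory tree must be in house 2.
By clue 3, the person who enjoys pottery is in house 1.
That leaves beech as the tree for house 3.
The only hobby still possible for house 2 is yoga.
So: house 1 = dahlia/ash/pottery, house 2 = rose/hickory/yoga, house 3 = lily/beech/cooking.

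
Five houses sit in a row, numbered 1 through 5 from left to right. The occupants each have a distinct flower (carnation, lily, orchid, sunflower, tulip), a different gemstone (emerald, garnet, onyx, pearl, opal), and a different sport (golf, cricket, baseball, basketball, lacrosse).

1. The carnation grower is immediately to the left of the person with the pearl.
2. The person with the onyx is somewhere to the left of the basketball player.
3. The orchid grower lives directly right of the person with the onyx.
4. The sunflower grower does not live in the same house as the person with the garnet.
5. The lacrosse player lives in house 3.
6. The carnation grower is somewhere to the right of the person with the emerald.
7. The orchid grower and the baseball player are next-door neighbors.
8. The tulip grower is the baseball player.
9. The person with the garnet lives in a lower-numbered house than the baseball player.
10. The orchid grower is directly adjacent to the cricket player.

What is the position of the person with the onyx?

Clue 5: the lacrosse player is in house 3.
House 1's sport must be golf (nothing else left).
The basketball player is narrowed to house 4 or 5; consider each.
Placing it in house 4 leads to a contradiction, so it's in house 5.
The orchid grower is narrowed to house 3 or 5; consider each.
Placing it in house 5 leads to a contradiction, so it's in house 3.
The person with the onyx is in house 2 (clue 3).
House 4's gemstone must be opal (nothing else left).
So house 5 gets pearl for gemstone.
The carnation grower is in house 4 (clue 1).
That leaves tulip as the flower for house 2.
From clue 8, the baseball player must be in house 2.
By clue 9, the person with the garnet is in house 1.
So house 3 gets emerald for gemstone.
The only sport still possible for house 4 is cricket.
From clue 4, the sunflower grower must be in house 5.
House 1's flower must be lily (nothing else left).
So: house 1 = lily/garnet/golf, house 2 = tulip/onyx/baseball, house 3 = orchid/emerald/lacrosse, house 4 = carnation/opal/cricket, house 5 = sunflower/pearl/basketball.

2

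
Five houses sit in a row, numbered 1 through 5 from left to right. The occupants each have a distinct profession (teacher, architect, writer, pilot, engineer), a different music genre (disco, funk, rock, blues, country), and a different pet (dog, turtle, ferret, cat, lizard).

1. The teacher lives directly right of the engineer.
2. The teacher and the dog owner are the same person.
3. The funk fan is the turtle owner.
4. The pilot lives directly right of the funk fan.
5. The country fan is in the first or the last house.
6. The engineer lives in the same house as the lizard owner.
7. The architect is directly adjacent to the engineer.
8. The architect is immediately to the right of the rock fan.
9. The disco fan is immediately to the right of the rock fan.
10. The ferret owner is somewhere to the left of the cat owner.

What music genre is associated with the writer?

The country fan is narrowed to house 1 or 5; consider each.
Placing it in house 1 leads to a contradiction, so it's in house 5.
The architect is narrowed to house 2 or 3 or 4; consider each.
Placing it in house 2 and house 4 leads to a contradiction, so it's in house 3.
From clue 8, the rock fan must be in house 2.
By clue 9, the disco fan is in house 3.
That leaves writer as the profession for house 1.
Clue 1 places the teacher in house 5.
Clue 1: the engineer is in house 4.
Clue 2 places the dog owner in house 5.
Clue 6: the lizard owner is in house 4.
That leaves pilot as the profession for house 2.
Clue 3: the funk fan is in house 1.
That leaves blues as the music genre for house 4.
So house 1 gets turtle for pet.
The only pet still possible for house 2 is ferret.
So house 3 gets cat for pet.
So: house 1 = writer/funk/turtle, house 2 = pilot/rock/ferret, house 3 = architect/disco/cat, house 4 = engineer/blues/lizard, house 5 = teacher/country/dog.

funk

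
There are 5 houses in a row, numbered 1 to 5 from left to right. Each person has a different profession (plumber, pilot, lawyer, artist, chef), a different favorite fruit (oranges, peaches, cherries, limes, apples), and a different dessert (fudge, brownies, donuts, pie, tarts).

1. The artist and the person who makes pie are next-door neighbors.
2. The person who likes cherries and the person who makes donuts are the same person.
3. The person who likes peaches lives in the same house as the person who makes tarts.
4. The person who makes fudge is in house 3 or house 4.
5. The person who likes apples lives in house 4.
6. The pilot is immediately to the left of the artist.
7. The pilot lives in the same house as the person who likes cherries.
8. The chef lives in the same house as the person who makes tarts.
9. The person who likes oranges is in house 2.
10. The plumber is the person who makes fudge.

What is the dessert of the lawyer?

The person who likes apples is in house 4 (clue 5).
Clue 9: the person who likes oranges is in house 2.
The only dessert still possible for house 2 is brownies.
House 4 dessert: only fudge fits.
By clue 10, the plumber is in house 4.
House 2 profession: only artist fits.
Clue 6: the pilot is in house 1.
From clue 7, the person who likes cherries must be in house 1.
House 5's dessert must be tarts (nothing else left).
Clue 2: the person who makes donuts is in house 1.
Clue 3: the person who likes peaches is in house 5.
Clue 8 places the chef in house 5.
That leaves lawyer as the profession for house 3.
House 3 favorite fruit: only limes fits.
That leaves pie as the dessert for house 3.
So: house 1 = pilot/cherries/donuts, house 2 = artist/oranges/brownies, house 3 = lawyer/limes/pie, house 4 = plumber/apples/fudge, house 5 = chef/peaches/tarts.

pie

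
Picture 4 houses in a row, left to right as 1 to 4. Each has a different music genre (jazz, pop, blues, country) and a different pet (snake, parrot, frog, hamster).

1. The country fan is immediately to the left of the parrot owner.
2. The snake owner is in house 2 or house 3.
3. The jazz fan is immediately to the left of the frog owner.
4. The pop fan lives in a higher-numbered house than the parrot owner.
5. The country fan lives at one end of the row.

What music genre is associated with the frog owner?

From clue 5, the country fan must be in house 1.
That leaves hamster as the pet for house 1.
That leaves frog as the pet for house 4.
Clue 1: the parrot owner is in house 2.
By clue 3, the jazz fan is in house 3.
That leaves blues as the music genre for house 2.
House 4's music genre must be pop (nothing else left).
That leaves snake as the pet for house 3.
So: house 1 = country/hamster, house 2 = blues/parrot, house 3 = jazz/snake, house 4 = pop/frog.

pop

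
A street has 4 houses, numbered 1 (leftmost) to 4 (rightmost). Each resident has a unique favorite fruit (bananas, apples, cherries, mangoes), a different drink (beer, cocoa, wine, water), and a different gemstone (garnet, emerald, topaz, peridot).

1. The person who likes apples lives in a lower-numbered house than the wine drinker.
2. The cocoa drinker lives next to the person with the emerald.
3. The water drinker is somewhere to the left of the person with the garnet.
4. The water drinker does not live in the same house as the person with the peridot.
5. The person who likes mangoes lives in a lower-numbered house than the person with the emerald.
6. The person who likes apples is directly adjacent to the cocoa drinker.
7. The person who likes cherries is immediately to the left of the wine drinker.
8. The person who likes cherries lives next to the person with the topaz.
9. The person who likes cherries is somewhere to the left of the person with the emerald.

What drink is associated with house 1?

That leaves bananas as the favorite fruit for house 4.
The person who likes apples is narrowed to house 1 or 2 or 3; consider each.
Placing it in house 1 and house 3 leads to a contradiction, so it's in house 2.
House 1's favorite fruit must be mangoes (nothing else left).
That leaves cherries as the favorite fruit for house 3.
Clue 2: the cocoa drinker is in house 3.
From clue 2, the person with the emerald must be in house 4.
Clue 7: the wine drinker is in house 4.
House 1's gemstone must be peridot (nothing else left).
So house 2 gets topaz for gemstone.
The only gemstone still possible for house 3 is garnet.
By clue 4, the water drinker is in house 2.
That leaves beer as the drink for house 1.
So: house 1 = mangoes/beer/peridot, house 2 = apples/water/topaz, house 3 = cherries/cocoa/garnet, house 4 = bananas/wine/emerald.

beer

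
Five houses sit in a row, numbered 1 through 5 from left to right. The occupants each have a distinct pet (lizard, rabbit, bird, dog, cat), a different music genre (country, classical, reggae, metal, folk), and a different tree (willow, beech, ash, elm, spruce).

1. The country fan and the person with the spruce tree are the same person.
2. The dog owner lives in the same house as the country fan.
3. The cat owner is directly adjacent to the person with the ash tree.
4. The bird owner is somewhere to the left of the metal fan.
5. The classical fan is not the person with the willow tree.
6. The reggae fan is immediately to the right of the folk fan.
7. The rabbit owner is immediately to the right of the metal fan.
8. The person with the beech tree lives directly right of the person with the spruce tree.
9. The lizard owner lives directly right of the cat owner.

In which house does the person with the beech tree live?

The bird owner is narrowed to house 1 or 2 or 3; consider each.
Placing it in house 1 and house 3 leads to a contradiction, so it's in house 2.
The only pet still possible for house 1 is dog.
The only pet still possible for house 3 is cat.
Clue 2 places the country fan in house 1.
Clue 9 places the lizard owner in house 4.
That leaves rabbit as the pet for house 5.
Clue 1 places the person with the spruce tree in house 1.
From clue 7, the metal fan must be in house 4.
Clue 8 places the person with the beech tree in house 2.
House 4's tree must be ash (nothing else left).
Clue 6 places the reggae fan in house 3.
The folk fan is in house 2 (clue 6).
House 5 music genre: only classical fits.
The person with the willow tree is in house 3 (clue 5).
That leaves elm as the tree for house 5.
So: house 1 = dog/country/spruce, house 2 = bird/folk/beech, house 3 = cat/reggae/willow, house 4 = lizard/metal/ash, house 5 = rabbit/classical/elm.

2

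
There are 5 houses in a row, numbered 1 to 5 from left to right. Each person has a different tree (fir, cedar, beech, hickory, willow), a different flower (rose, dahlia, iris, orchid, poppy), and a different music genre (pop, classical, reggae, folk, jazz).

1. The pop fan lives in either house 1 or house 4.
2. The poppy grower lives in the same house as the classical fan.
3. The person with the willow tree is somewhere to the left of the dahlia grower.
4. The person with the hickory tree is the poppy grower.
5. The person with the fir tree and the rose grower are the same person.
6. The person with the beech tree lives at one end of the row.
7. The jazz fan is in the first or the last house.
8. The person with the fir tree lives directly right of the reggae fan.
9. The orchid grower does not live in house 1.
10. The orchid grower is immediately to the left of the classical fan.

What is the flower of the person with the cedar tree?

dahlia

So house 1 gets iris for flower.
The person with the beech tree is narrowed to house 1 or 5; consider each.
Placing it in house 5 leads to a contradiction, so it's in house 1.
The jazz fan is narrowed to house 1 or 5; consider each.
Placing it in house 1 leads to a contradiction, so it's in house 5.
The person with the hickory tree is narrowed to house 3 or 4; consider each.
Placing it in house 4 leads to a contradiction, so it's in house 3.
By clue 4, the poppy grower is in house 3.
The classical fan is in house 3 (clue 2).
The only flower still possible for house 2 is orchid.
House 2's music genre must be folk (nothing else left).
From clue 8, the person with the fir tree must be in house 5.
Clue 8 places the reggae fan in house 4.
House 1's music genre must be pop (nothing else left).
By clue 5, the rose grower is in house 5.
House 4 flower: only dahlia fits.
The person with the willow tree is in house 2 (clue 3).
House 4 tree: only cedar fits.
So: house 1 = beech/iris/pop, house 2 = willow/orchid/folk, house 3 = hickory/poppy/classical, house 4 = cedar/dahlia/reggae, house 5 = fir/rose/jazz.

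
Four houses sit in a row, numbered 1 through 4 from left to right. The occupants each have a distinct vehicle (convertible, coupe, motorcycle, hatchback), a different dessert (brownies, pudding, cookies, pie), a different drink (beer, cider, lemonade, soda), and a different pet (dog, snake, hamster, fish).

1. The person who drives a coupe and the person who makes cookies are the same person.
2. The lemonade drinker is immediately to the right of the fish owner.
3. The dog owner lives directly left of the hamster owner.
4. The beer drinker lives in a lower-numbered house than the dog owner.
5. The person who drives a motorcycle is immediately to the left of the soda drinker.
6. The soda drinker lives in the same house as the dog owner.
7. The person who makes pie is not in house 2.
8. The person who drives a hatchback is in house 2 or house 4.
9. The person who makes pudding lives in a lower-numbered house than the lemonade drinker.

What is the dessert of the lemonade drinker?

The person who drives a hatchback is narrowed to house 2 or 4; consider each.
Placing it in house 2 leads to a contradiction, so it's in house 4.
The person who drives a motorcycle is narrowed to house 1 or 2; consider each.
Placing it in house 1 leads to a contradiction, so it's in house 2.
Clue 5: the soda drinker is in house 3.
From clue 6, the dog owner must be in house 3.
House 4 pet: only hamster fits.
By clue 2, the lemonade drinker is in house 2.
Clue 2: the fish owner is in house 1.
Clue 9: the person who makes pudding is in house 1.
House 2 dessert: only brownies fits.
House 3's dessert must be cookies (nothing else left).
That leaves pie as the dessert for house 4.
House 4 drink: only cider fits.
House 2's pet must be snake (nothing else left).
By clue 1, the person who drives a coupe is in house 3.
So house 1 gets convertible for vehicle.
House 1 drink: only beer fits.
So: house 1 = convertible/pudding/beer/fish, house 2 = motorcycle/brownies/lemonade/snake, house 3 = coupe/cookies/soda/dog, house 4 = hatchback/pie/cider/hamster.

brownies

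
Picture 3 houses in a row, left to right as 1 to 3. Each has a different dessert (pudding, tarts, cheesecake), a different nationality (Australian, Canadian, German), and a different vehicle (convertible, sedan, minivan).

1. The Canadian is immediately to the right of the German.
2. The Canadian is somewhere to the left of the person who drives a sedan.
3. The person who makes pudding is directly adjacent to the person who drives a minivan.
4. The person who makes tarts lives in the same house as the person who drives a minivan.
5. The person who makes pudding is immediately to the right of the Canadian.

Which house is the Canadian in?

From clue 2, the Canadian must be in house 2.
The person who drives a sedan is in house 3 (clue 2).
From clue 5, the person who makes pudding must be in house 3.
So house 1 gets German for nationality.
House 3's nationality must be Australian (nothing else left).
By clue 3, the person who drives a minivan is in house 2.
From clue 4, the person who makes tarts must be in house 2.
The only dessert still possible for house 1 is cheesecake.
The only vehicle still possible for house 1 is convertible.
So: house 1 = cheesecake/German/convertible, house 2 = tarts/Canadian/minivan, house 3 = pudding/Australian/sedan.

2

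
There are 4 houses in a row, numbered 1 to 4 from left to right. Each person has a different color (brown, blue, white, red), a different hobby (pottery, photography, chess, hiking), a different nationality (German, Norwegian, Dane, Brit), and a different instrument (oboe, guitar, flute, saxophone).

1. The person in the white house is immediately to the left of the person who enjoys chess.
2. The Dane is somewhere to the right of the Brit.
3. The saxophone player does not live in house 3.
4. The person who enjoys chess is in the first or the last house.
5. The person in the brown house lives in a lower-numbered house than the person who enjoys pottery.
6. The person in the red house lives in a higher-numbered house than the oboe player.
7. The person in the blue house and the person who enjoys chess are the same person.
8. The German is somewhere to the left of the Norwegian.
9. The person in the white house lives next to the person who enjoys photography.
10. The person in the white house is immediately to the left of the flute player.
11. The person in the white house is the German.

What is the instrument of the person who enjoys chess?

flute

From clue 4, the person who enjoys chess must be in house 4.
From clue 7, the person in the blue house must be in house 4.
The person in the white house is in house 3 (clue 1).
Clue 9: the person who enjoys photography is in house 2.
By clue 10, the flute player is in house 4.
Clue 11 places the German in house 3.
So house 1 gets brown for color.
So house 2 gets red for color.
House 1's hobby must be hiking (nothing else left).
The only hobby still possible for house 3 is pottery.
So house 1 gets Brit for nationality.
So house 3 gets guitar for instrument.
From clue 6, the oboe player must be in house 1.
From clue 8, the Norwegian must be in house 4.
So house 2 gets Dane for nationality.
House 2 instrument: only saxophone fits.
So: house 1 = brown/hiking/Brit/oboe, house 2 = red/photography/Dane/saxophone, house 3 = white/pottery/German/guitar, house 4 = blue/chess/Norwegian/flute.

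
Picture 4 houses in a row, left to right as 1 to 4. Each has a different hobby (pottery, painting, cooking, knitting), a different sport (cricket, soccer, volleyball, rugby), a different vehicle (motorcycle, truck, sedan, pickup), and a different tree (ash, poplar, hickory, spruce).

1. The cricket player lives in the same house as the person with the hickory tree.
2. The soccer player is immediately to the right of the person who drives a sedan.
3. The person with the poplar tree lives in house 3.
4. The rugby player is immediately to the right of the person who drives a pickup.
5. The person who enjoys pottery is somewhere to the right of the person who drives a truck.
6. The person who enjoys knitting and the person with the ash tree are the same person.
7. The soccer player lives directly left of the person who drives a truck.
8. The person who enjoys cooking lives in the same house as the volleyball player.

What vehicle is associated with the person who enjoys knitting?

pickup

Clue 3 places the person with the poplar tree in house 3.
Clue 7 places the soccer player in house 2.
By clue 7, the person who drives a truck is in house 3.
That leaves motorcycle as the vehicle for house 4.
Clue 2 places the person who drives a sedan in house 1.
Clue 4: the rugby player is in house 3.
By clue 4, the person who drives a pickup is in house 2.
Clue 5 places the person who enjoys pottery in house 4.
Clue 8: the person who enjoys cooking is in house 1.
From clue 8, the volleyball player must be in house 1.
House 2 hobby: only knitting fits.
House 3's hobby must be painting (nothing else left).
That leaves cricket as the sport for house 4.
Clue 1 places the person with the hickory tree in house 4.
From clue 6, the person with the ash tree must be in house 2.
House 1's tree must be spruce (nothing else left).
So: house 1 = cooking/volleyball/sedan/spruce, house 2 = knitting/soccer/pickup/ash, house 3 = painting/rugby/truck/poplar, house 4 = pottery/cricket/motorcycle/hickory.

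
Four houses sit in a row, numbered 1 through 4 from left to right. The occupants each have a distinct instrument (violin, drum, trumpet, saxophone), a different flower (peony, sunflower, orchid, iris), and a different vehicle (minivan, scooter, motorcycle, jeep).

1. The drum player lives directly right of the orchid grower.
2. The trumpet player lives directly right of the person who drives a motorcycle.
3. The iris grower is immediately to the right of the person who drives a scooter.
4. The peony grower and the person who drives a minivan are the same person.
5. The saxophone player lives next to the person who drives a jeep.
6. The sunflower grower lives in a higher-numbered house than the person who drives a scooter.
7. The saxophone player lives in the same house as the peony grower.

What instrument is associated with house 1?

violin

The drum player is narrowed to house 2 or 3 or 4; consider each.
Placing it in house 3 and house 4 leads to a contradiction, so it's in house 2.
The orchid grower is in house 1 (clue 1).
House 1's instrument must be violin (nothing else left).
The only vehicle still possible for house 1 is scooter.
Clue 3 places the iris grower in house 2.
The saxophone player is narrowed to house 3 or 4; consider each.
Placing it in house 3 leads to a contradiction, so it's in house 4.
Clue 5 places the person who drives a jeep in house 3.
Clue 7: the peony grower is in house 4.
House 3 instrument: only trumpet fits.
So house 3 gets sunflower for flower.
The only vehicle still possible for house 2 is motorcycle.
House 4 vehicle: only minivan fits.
So: house 1 = violin/orchid/scooter, house 2 = drum/iris/motorcycle, house 3 = trumpet/sunflower/jeep, house 4 = saxophone/peony/minivan.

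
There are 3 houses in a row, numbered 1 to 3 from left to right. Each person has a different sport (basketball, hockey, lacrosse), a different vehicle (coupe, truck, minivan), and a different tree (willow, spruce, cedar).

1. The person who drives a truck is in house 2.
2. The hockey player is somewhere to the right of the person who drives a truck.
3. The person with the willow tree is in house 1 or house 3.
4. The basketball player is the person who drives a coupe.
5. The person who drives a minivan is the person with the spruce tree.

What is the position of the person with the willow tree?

From clue 1, the person who drives a truck must be in house 2.
The hockey player is in house 3 (clue 2).
From clue 4, the basketball player must be in house 1.
The person who drives a coupe is in house 1 (clue 4).
So house 2 gets lacrosse for sport.
So house 3 gets minivan for vehicle.
House 2's tree must be cedar (nothing else left).
From clue 5, the person with the spruce tree must be in house 3.
So house 1 gets willow for tree.
So: house 1 = basketball/coupe/willow, house 2 = lacrosse/truck/cedar, house 3 = hockey/minivan/spruce.

1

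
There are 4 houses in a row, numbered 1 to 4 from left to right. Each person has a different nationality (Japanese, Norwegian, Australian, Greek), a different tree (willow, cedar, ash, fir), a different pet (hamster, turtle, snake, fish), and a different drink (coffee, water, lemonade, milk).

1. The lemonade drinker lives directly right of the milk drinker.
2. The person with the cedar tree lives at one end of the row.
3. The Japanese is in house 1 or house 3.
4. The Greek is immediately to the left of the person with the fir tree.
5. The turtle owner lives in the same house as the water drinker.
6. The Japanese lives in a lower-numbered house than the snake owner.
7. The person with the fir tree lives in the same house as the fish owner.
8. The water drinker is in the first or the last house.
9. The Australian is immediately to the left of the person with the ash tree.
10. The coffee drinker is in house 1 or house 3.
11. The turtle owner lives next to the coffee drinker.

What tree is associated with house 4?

ash

House 4's nationality must be Norwegian (nothing else left).
House 1's pet must be hamster (nothing else left).
From clue 5, the turtle owner must be in house 4.
By clue 5, the water drinker is in house 4.
By clue 11, the coffee drinker is in house 3.
House 1's drink must be milk (nothing else left).
That leaves lemonade as the drink for house 2.
Clue 6 places the Japanese in house 1.
Clue 4 places the Greek in house 2.
Clue 4: the person with the fir tree is in house 3.
The fish owner is in house 3 (clue 7).
House 3 nationality: only Australian fits.
House 2 tree: only willow fits.
House 2's pet must be snake (nothing else left).
That leaves cedar as the tree for house 1.
So house 4 gets ash for tree.
So: house 1 = Japanese/cedar/hamster/milk, house 2 = Greek/willow/snake/lemonade, house 3 = Australian/fir/fish/coffee, house 4 = Norwegian/ash/turtle/water.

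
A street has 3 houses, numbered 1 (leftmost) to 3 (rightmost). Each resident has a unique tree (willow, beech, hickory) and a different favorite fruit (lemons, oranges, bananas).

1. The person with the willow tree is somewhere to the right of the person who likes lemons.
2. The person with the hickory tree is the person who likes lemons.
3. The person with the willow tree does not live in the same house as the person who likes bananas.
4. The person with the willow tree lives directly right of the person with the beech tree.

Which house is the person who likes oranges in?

The only tree still possible for house 3 is willow.
Clue 4 places the person with the beech tree in house 2.
The only tree still possible for house 1 is hickory.
The only favorite fruit still possible for house 3 is oranges.
Clue 2 places the person who likes lemons in house 1.
That leaves bananas as the favorite fruit for house 2.
So: house 1 = hickory/lemons, house 2 = beech/bananas, house 3 = willow/oranges.

3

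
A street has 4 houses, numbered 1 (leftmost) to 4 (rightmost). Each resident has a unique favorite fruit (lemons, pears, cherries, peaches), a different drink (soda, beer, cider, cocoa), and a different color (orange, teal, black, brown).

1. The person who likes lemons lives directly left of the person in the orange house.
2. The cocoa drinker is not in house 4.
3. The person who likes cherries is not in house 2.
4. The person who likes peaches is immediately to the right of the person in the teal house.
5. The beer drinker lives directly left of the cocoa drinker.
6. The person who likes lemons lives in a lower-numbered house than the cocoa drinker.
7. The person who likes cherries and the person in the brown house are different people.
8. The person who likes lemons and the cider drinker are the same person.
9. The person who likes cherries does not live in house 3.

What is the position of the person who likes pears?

That leaves soda as the drink for house 4.
House 3's drink must be cocoa (nothing else left).
From clue 5, the beer drinker must be in house 2.
So house 1 gets cider for drink.
Clue 8: the person who likes lemons is in house 1.
House 4 favorite fruit: only cherries fits.
The person in the orange house is in house 2 (clue 1).
The only color still possible for house 1 is teal.
House 3's color must be brown (nothing else left).
House 4 color: only black fits.
Clue 4 places the person who likes peaches in house 2.
House 3's favorite fruit must be pears (nothing else left).
So: house 1 = lemons/cider/teal, house 2 = peaches/beer/orange, house 3 = pears/cocoa/brown, house 4 = cherries/soda/black.

3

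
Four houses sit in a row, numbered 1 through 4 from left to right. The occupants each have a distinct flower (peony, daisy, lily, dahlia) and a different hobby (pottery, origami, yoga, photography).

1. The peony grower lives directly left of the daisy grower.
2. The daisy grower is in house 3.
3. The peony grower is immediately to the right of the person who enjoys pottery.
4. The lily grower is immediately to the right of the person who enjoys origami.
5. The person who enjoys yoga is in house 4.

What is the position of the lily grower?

The daisy grower is in house 3 (clue 2).
Clue 5: the person who enjoys yoga is in house 4.
The only flower still possible for house 1 is dahlia.
House 4's flower must be lily (nothing else left).
By clue 3, the person who enjoys pottery is in house 1.
From clue 4, the person who enjoys origami must be in house 3.
That leaves peony as the flower for house 2.
The only hobby still possible for house 2 is photography.
So: house 1 = dahlia/pottery, house 2 = peony/photography, house 3 = daisy/origami, house 4 = lily/yoga.

4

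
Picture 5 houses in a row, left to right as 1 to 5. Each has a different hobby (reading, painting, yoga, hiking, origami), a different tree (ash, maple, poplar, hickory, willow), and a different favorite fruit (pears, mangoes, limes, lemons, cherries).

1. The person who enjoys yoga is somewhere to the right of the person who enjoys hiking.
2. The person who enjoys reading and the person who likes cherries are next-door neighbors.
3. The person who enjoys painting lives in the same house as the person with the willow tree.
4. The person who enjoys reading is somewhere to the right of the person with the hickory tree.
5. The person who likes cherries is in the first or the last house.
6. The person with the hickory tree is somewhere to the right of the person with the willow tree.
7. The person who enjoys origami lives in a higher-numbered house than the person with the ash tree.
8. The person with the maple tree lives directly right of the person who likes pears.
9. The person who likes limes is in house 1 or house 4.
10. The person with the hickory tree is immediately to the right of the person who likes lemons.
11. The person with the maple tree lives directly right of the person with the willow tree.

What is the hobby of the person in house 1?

That leaves poplar as the tree for house 5.
The person who enjoys reading is in house 4 (clue 4).
House 4's tree must be ash (nothing else left).
From clue 2, the person who likes cherries must be in house 5.
The person who enjoys origami is in house 5 (clue 7).
House 1 tree: only willow fits.
So house 3 gets mangoes for favorite fruit.
So house 4 gets limes for favorite fruit.
The person who enjoys painting is in house 1 (clue 3).
From clue 11, the person with the maple tree must be in house 2.
So house 2 gets hiking for hobby.
That leaves yoga as the hobby for house 3.
House 3 tree: only hickory fits.
From clue 8, the person who likes pears must be in house 1.
Clue 10 places the person who likes lemons in house 2.
So: house 1 = painting/willow/pears, house 2 = hiking/maple/lemons, house 3 = yoga/hickory/mangoes, house 4 = reading/ash/limes, house 5 = origami/poplar/cherries.

painting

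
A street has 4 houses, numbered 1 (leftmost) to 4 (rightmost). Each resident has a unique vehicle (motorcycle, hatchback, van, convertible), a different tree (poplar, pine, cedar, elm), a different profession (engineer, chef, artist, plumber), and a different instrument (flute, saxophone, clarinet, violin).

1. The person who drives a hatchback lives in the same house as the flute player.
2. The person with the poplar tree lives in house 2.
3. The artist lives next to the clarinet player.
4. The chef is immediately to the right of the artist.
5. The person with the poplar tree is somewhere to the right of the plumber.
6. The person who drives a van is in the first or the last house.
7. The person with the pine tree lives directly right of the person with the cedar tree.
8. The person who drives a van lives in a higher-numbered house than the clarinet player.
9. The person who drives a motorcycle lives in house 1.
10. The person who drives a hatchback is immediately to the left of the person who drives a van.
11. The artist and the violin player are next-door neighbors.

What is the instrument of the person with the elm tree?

saxophone

By clue 2, the person with the poplar tree is in house 2.
Clue 5: the plumber is in house 1.
The person who drives a van is in house 4 (clue 8).
Clue 9 places the person who drives a motorcycle in house 1.
The person who drives a hatchback is in house 3 (clue 10).
That leaves convertible as the vehicle for house 2.
Clue 1: the flute player is in house 3.
Clue 7 places the person with the pine tree in house 4.
By clue 7, the person with the cedar tree is in house 3.
So house 1 gets elm for tree.
The artist is narrowed to house 2 or 3; consider each.
Placing it in house 2 leads to a contradiction, so it's in house 3.
By clue 3, the clarinet player is in house 2.
From clue 4, the chef must be in house 4.
House 2's profession must be engineer (nothing else left).
That leaves saxophone as the instrument for house 1.
So house 4 gets violin for instrument.
So: house 1 = motorcycle/elm/plumber/saxophone, house 2 = convertible/poplar/engineer/clarinet, house 3 = hatchback/cedar/artist/flute, house 4 = van/pine/chef/violin.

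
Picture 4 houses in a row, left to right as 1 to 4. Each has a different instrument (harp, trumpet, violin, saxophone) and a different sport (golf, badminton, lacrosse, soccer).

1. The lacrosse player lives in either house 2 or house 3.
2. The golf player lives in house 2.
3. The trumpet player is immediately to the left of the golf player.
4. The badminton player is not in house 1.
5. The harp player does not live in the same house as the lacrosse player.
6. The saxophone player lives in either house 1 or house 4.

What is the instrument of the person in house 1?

The golf player is in house 2 (clue 2).
From clue 3, the trumpet player must be in house 1.
House 4's instrument must be saxophone (nothing else left).
The only sport still possible for house 1 is soccer.
So house 3 gets lacrosse for sport.
The only sport still possible for house 4 is badminton.
By clue 5, the harp player is in house 2.
So house 3 gets violin for instrument.
So: house 1 = trumpet/soccer, house 2 = harp/golf, house 3 = violin/lacrosse, house 4 = saxophone/badminton.

trumpet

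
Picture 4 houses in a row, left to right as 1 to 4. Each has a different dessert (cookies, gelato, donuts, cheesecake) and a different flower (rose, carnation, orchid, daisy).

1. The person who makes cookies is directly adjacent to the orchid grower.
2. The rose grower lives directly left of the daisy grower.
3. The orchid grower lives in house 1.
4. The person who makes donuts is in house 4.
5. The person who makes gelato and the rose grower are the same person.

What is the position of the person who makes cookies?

2

From clue 3, the orchid grower must be in house 1.
From clue 4, the person who makes donuts must be in house 4.
The person who makes cookies is in house 2 (clue 1).
That leaves cheesecake as the dessert for house 1.
House 3 dessert: only gelato fits.
The rose grower is in house 3 (clue 5).
So house 2 gets carnation for flower.
House 4's flower must be daisy (nothing else left).
So: house 1 = cheesecake/orchid, house 2 = cookies/carnation, house 3 = gelato/rose, house 4 = donuts/daisy.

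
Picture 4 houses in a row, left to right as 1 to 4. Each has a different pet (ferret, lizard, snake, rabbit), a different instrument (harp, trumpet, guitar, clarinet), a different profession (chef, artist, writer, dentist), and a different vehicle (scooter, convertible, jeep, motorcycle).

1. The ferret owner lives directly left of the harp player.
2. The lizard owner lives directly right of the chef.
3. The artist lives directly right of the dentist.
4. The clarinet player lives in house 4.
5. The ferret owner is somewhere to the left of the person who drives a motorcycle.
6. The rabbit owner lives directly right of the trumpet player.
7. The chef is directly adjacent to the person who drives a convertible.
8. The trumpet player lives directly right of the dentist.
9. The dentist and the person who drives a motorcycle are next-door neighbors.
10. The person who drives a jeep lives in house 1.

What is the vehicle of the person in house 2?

convertible

Clue 4: the clarinet player is in house 4.
By clue 10, the person who drives a jeep is in house 1.
House 1 instrument: only guitar fits.
That leaves writer as the profession for house 4.
The ferret owner is narrowed to house 1 or 2; consider each.
Placing it in house 2 leads to a contradiction, so it's in house 1.
By clue 1, the harp player is in house 2.
So house 3 gets trumpet for instrument.
From clue 6, the rabbit owner must be in house 4.
Clue 8: the dentist is in house 2.
Clue 9 places the person who drives a motorcycle in house 3.
The only profession still possible for house 1 is chef.
That leaves artist as the profession for house 3.
By clue 2, the lizard owner is in house 2.
Clue 7 places the person who drives a convertible in house 2.
That leaves snake as the pet for house 3.
House 4's vehicle must be scooter (nothing else left).
So: house 1 = ferret/guitar/chef/jeep, house 2 = lizard/harp/dentist/convertible, house 3 = snake/trumpet/artist/motorcycle, house 4 = rabbit/clarinet/writer/scooter.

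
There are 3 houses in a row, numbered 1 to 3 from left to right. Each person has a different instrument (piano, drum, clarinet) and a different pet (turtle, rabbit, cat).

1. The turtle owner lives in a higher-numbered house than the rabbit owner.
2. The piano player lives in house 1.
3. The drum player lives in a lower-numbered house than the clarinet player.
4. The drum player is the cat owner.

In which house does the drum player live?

Clue 2 places the piano player in house 1.
So house 2 gets drum for instrument.
That leaves clarinet as the instrument for house 3.
That leaves turtle as the pet for house 3.
Clue 4 places the cat owner in house 2.
House 1 pet: only rabbit fits.
So: house 1 = piano/rabbit, house 2 = drum/cat, house 3 = clarinet/turtle.

2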